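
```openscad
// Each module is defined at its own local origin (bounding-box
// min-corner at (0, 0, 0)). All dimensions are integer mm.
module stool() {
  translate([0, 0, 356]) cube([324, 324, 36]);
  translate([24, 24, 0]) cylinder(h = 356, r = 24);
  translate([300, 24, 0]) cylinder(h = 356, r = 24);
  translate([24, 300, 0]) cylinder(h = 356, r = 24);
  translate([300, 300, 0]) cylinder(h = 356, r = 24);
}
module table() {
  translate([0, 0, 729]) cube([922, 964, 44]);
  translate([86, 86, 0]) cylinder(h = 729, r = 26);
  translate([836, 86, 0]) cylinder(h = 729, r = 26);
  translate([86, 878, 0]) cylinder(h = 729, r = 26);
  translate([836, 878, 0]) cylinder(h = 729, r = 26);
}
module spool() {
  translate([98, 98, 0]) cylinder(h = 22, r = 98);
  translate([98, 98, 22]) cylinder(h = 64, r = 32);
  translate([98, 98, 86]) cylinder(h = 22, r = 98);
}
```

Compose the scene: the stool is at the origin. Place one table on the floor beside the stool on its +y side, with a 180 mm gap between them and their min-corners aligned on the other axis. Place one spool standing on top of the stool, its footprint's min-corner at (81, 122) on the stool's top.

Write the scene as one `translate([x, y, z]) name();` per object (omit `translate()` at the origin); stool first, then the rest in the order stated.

stool();
translate([0, 504, 0]) table();
translate([81, 122, 392]) spool();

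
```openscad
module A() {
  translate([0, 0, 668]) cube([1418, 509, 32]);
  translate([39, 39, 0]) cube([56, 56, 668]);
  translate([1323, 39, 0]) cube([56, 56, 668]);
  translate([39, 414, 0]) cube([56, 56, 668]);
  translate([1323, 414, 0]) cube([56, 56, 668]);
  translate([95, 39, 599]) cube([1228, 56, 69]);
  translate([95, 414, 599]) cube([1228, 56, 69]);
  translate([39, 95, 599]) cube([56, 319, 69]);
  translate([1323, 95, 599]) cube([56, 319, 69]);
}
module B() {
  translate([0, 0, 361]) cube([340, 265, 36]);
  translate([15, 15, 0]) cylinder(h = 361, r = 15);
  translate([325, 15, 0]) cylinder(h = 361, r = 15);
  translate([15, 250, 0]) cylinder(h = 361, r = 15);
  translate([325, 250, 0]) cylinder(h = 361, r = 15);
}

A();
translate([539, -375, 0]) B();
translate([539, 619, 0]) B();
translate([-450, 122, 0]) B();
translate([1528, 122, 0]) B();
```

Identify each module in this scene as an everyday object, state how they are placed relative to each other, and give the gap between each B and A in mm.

Each stool's nearest face is 110 mm from the table's bounding box.

A is a table. B is a stool. Four stools sit around the table at the −y, +y, −x, +x sides. The gap between each stool and the table is 110 mm.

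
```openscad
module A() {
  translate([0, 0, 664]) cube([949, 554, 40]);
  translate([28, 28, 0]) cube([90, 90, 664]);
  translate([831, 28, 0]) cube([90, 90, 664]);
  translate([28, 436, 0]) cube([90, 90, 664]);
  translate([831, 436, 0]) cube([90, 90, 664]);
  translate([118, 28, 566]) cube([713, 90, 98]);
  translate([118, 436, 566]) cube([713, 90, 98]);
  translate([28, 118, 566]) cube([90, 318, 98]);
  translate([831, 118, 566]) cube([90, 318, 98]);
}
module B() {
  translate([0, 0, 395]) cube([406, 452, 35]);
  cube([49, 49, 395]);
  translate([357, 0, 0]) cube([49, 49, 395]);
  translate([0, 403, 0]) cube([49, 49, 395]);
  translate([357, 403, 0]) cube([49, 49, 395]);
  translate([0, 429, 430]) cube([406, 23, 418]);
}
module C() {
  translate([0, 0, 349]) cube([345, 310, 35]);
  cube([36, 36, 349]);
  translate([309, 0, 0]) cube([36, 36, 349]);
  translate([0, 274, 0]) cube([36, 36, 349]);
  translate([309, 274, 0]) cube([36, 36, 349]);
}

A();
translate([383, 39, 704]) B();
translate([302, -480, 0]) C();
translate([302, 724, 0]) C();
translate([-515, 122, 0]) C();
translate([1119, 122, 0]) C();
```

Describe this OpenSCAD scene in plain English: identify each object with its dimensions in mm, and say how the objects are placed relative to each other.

A is a rectangular dining table. The top is 949×554×40 mm with its upper surface at z = 704 mm. It stands on four 90×90 mm square legs, each inset 28 mm from the nearest pair of top edges, running from the floor to the underside of the top. Four apron rails, 90 mm thick and 98 mm tall, run between adjacent legs with their top edges flush with the underside of the top and their outer faces flush with the legs' outer faces.

B is a chair. The seat is a 406×452×35 mm slab with its top at z = 430 mm, on four 49×49 mm corner legs (flush with the seat edges, standing on z = 0). A flat backrest 23 mm thick, 418 mm tall, spans the full seat width and rises from the seat top along its +y edge, rear face flush with the rear of the seat.

C is a simple wooden stool: a rectangular seat 345 mm (x) by 310 mm (y), 35 mm thick, top face at z = 384 mm, on four square legs, each 36×36 mm in cross-section. The legs rest on z = 0, each flush with a corner of the seat.

The chair is on top of the table. Four stools sit around the table at the −y, +y, −x, +x sides.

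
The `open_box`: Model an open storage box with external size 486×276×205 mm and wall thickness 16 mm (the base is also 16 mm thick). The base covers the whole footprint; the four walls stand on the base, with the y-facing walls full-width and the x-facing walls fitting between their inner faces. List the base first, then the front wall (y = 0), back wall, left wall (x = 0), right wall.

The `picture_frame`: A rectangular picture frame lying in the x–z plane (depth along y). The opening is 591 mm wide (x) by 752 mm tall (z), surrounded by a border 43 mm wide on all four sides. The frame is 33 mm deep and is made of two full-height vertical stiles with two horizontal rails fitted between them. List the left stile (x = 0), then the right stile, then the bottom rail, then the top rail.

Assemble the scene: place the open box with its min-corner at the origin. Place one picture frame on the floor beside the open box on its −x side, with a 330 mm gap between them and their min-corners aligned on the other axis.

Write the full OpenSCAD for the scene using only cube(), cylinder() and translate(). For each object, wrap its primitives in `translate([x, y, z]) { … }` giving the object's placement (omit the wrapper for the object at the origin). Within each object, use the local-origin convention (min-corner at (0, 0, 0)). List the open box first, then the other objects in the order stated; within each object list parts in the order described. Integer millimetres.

cube([486, 276, 16]);
translate([0, 0, 16]) cube([486, 16, 189]);
translate([0, 260, 16]) cube([486, 16, 189]);
translate([0, 16, 16]) cube([16, 244, 189]);
translate([470, 16, 16]) cube([16, 244, 189]);
translate([-1007, 0, 0]) {
  cube([43, 33, 838]);
  translate([634, 0, 0]) cube([43, 33, 838]);
  translate([43, 0, 0]) cube([591, 33, 43]);
  translate([43, 0, 795]) cube([591, 33, 43]);
}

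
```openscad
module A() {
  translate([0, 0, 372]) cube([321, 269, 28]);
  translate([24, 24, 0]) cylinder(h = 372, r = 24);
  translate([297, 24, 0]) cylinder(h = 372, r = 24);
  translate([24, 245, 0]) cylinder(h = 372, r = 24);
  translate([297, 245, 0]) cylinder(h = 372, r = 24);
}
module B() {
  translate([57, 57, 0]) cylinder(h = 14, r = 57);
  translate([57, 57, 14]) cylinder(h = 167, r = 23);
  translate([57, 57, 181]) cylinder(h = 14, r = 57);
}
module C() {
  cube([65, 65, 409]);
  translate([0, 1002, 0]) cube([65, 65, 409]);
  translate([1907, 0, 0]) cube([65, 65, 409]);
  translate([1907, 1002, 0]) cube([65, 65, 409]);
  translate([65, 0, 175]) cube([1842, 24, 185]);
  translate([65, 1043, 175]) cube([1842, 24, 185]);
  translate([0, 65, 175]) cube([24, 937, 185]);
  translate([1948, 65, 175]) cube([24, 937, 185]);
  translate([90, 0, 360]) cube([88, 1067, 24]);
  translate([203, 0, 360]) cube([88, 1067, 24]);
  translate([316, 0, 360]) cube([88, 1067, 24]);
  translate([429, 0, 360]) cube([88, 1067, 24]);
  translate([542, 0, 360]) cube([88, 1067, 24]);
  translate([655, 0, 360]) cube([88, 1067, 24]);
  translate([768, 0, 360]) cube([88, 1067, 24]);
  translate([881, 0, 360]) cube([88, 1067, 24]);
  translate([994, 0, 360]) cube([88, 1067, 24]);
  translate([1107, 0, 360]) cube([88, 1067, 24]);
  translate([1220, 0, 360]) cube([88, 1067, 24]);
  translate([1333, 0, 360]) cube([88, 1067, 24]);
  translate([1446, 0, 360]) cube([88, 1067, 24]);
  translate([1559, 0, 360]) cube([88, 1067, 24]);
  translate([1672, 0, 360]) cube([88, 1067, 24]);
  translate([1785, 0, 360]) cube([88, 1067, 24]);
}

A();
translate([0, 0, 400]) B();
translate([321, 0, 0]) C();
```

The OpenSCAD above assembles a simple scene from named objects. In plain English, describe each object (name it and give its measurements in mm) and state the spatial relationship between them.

A is a four-legged stool. The seat is a 321×269×28 mm slab whose top surface is at z = 400 mm; four round legs, each 48 mm in diameter, run from the floor (z = 0) to the underside of the seat, each leg's axis is inset half a diameter from the nearest pair of seat edges (so the leg's bounding box is flush with the corner).

B is a spool: two coaxial disc flanges of radius 57 mm and thickness 14 mm, joined by a core cylinder of radius 23 mm and height 167 mm. The lower flange rests on z = 0 and the three cylinders share a vertical axis.

C is a bed frame 1972 mm long (x) by 1067 mm wide (y). Four 65×65 mm corner posts, 409 mm tall, at the corners of the footprint. Four rails of 24 mm thickness and 185 mm height run between adjacent posts with their undersides at z = 175 mm, their outer faces flush with the outside of the frame (the two x-running rails run between the posts' inner faces; the two y-running rails run between the posts' inner faces). 16 slats, each 88 mm wide (x) and 24 mm thick, lie across the top of the two x-running rails, running the full 1067 mm width of the frame in y; the slats are evenly spaced along x between the inner faces of the end posts with equal gaps (rounded down to the nearest mm) at the −x end and between each pair — any rounding remainder accumulates at the +x end.

The spool is on top of the stool. The bed frame is against the stool's +x side, with their −y faces flush.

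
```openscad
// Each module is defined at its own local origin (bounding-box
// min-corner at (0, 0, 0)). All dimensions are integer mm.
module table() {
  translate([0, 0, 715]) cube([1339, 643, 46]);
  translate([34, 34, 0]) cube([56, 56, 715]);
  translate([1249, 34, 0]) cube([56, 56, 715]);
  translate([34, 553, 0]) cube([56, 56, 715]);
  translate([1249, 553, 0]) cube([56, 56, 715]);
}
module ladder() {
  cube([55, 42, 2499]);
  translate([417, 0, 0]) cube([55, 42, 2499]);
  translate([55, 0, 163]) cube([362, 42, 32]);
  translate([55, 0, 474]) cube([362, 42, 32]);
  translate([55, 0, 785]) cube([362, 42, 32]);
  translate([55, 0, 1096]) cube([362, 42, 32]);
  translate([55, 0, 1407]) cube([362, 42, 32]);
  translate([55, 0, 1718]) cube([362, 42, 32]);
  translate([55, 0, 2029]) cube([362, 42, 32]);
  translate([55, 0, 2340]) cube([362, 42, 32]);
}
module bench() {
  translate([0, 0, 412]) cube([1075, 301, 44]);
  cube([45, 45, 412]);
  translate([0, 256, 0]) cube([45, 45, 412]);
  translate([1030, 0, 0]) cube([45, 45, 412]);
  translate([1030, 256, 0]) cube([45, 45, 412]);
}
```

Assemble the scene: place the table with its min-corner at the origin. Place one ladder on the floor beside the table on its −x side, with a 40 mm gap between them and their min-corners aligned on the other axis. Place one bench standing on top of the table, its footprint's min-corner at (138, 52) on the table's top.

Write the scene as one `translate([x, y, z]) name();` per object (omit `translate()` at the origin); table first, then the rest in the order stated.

table();
translate([-512, 0, 0]) ladder();
translate([138, 52, 761]) bench();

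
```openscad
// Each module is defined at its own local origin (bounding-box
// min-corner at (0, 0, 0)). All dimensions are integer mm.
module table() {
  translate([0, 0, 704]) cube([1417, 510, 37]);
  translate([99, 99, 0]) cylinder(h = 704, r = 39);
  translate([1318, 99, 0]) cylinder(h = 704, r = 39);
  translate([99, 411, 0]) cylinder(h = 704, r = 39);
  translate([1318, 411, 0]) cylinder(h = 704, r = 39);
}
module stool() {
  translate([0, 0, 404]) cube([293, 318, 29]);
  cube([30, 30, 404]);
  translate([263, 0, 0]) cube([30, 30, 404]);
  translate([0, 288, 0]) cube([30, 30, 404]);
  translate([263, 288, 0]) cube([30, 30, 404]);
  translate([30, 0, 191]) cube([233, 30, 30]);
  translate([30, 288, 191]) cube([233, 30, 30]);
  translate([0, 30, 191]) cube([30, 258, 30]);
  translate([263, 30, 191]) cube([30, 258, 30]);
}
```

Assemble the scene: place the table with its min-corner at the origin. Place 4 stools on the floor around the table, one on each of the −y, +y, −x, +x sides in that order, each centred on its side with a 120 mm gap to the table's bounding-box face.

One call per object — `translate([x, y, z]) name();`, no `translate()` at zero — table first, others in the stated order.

table();
translate([562, -438, 0]) stool();
translate([562, 630, 0]) stool();
translate([-413, 96, 0]) stool();
translate([1537, 96, 0]) stool();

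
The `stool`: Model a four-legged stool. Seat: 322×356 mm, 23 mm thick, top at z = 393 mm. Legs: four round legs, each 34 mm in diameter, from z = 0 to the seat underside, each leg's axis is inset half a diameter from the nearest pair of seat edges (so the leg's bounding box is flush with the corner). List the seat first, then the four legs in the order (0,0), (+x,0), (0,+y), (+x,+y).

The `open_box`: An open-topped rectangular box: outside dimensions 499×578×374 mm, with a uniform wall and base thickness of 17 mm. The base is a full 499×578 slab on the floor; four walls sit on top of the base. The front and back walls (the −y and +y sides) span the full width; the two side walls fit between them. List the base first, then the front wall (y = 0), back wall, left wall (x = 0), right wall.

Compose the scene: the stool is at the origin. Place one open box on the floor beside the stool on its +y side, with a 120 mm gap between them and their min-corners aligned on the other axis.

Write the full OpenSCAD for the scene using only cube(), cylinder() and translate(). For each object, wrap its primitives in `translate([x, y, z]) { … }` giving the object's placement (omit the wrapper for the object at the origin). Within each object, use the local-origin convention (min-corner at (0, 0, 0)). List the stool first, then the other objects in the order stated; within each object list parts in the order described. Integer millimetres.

translate([0, 0, 370]) cube([322, 356, 23]);
translate([17, 17, 0]) cylinder(h = 370, r = 17);
translate([305, 17, 0]) cylinder(h = 370, r = 17);
translate([17, 339, 0]) cylinder(h = 370, r = 17);
translate([305, 339, 0]) cylinder(h = 370, r = 17);
translate([0, 476, 0]) {
  cube([499, 578, 17]);
  translate([0, 0, 17]) cube([499, 17, 357]);
  translate([0, 561, 17]) cube([499, 17, 357]);
  translate([0, 17, 17]) cube([17, 544, 357]);
  translate([482, 17, 17]) cube([17, 544, 357]);
}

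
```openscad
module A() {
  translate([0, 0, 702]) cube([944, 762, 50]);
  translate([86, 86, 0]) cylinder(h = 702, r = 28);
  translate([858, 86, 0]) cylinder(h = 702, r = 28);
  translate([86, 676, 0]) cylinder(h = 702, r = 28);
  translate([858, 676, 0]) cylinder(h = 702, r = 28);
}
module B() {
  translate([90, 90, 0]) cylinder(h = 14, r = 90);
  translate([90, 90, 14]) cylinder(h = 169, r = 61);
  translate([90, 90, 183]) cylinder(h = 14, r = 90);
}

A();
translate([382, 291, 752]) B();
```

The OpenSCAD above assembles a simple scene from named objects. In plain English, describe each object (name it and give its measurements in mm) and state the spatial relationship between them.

A is a table: top 944 mm (x) × 762 mm (y), 50 mm thick, upper face at z = 752 mm, on four round legs of 56 mm diameter, each leg's bounding box inset 58 mm from the nearest pair of top edges, running from z = 0 to the bottom of the top.

B is a spool: two coaxial disc flanges of radius 90 mm and thickness 14 mm, joined by a core cylinder of radius 61 mm and height 169 mm. The lower flange rests on z = 0 and the three cylinders share a vertical axis.

The spool is on top of the table, centred.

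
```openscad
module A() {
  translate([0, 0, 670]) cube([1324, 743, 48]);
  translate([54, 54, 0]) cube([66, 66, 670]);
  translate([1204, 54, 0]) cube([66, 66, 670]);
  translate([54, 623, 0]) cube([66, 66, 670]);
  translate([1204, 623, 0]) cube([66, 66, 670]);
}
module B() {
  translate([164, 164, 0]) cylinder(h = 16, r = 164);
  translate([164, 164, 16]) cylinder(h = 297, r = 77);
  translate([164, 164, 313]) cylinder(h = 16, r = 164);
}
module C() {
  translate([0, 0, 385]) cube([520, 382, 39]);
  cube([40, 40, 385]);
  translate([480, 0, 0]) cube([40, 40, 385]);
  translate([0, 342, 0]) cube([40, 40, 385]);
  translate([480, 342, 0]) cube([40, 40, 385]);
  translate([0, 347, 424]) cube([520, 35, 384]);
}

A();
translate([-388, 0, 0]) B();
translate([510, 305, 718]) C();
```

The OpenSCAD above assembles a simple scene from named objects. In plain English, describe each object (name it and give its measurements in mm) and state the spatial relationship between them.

A is a rectangular dining table. The top is 1324×743×48 mm with its upper surface at z = 718 mm. It stands on four 66×66 mm square legs, each inset 54 mm from the nearest pair of top edges, running from the floor to the underside of the top.

B is a spool: two coaxial disc flanges of radius 164 mm and thickness 16 mm, joined by a core cylinder of radius 77 mm and height 297 mm. The lower flange rests on z = 0 and the three cylinders share a vertical axis.

C is a chair. The seat is a 520×382×39 mm slab with its top at z = 424 mm, on four 40×40 mm corner legs (flush with the seat edges, standing on z = 0). A flat backrest 35 mm thick, 384 mm tall, spans the full seat width and rises from the seat top along its +y edge, rear face flush with the rear of the seat.

The spool is on the floor beside the table on its −x side. The chair is on top of the table.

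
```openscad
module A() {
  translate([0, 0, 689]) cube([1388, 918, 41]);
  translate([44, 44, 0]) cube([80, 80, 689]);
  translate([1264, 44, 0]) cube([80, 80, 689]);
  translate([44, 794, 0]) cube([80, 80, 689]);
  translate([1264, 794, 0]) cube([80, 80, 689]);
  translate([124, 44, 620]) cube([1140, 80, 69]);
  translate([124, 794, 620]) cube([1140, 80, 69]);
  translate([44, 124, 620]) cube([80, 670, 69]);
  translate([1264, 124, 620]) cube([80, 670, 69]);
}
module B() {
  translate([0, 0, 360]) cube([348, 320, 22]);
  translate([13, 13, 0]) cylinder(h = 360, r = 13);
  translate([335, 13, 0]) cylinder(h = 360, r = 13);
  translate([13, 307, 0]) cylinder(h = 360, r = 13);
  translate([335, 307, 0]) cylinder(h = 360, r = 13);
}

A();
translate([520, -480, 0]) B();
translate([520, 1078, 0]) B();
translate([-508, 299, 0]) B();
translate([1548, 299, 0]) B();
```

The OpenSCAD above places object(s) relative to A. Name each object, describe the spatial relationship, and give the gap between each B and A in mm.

A is a table. B is a stool. Four stools sit around the table at the −y, +y, −x, +x sides. The gap between each stool and the table is 160 mm.

Each stool's nearest face is 160 mm from the table's bounding box.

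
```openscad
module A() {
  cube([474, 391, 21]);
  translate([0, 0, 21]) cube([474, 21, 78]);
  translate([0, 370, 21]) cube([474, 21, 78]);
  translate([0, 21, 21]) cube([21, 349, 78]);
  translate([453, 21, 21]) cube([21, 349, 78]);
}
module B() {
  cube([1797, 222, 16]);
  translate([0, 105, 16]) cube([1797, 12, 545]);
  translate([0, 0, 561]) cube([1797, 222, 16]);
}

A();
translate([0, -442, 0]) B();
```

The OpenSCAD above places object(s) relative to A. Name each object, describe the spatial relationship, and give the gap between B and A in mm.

A is an open box. B is an I-beam. The I-beam is on the floor beside the open box on its −y side. The gap between the I-beam and the open box is 220 mm.

The I-beam's nearest face is 220 mm from the open box's −y face.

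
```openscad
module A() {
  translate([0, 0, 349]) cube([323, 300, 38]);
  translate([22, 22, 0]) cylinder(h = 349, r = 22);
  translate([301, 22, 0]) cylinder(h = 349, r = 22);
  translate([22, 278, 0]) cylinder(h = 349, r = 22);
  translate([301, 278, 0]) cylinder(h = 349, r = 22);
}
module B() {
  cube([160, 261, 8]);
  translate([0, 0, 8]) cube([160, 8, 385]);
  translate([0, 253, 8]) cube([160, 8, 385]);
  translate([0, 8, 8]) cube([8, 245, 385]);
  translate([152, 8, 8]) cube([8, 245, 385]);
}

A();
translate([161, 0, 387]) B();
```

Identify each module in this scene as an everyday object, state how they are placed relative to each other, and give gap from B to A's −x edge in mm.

A is a stool. B is an open box. The open box is on top of the stool. The gap from the open box to the stool's −x edge is 161 mm.

The open box's min-x is at 161; the stool's min-x is 0; gap = 161 mm.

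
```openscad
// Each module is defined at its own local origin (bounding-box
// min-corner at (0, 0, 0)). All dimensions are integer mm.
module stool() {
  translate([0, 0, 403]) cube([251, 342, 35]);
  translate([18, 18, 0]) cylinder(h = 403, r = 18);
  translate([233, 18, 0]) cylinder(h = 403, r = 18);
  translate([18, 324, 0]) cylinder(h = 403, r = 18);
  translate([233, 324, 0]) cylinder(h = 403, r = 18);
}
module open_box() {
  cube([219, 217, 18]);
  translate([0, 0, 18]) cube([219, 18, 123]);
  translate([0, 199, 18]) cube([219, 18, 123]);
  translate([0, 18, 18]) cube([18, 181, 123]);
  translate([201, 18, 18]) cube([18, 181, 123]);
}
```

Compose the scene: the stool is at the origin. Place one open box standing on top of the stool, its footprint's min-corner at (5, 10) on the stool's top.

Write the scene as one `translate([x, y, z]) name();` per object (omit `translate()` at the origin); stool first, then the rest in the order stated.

stool();
translate([5, 10, 438]) open_box();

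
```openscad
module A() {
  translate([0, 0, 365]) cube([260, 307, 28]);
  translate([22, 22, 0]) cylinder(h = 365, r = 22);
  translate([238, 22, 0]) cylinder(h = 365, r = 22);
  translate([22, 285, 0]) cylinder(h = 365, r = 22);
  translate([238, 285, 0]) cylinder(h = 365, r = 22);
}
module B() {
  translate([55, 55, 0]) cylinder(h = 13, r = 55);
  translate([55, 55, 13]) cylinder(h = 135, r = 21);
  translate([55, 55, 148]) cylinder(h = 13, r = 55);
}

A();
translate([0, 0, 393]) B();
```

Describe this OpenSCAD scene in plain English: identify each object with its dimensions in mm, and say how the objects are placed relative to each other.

A is a four-legged stool. The seat is a 260×307×28 mm slab whose top surface is at z = 393 mm; four round legs, each 44 mm in diameter, run from the floor (z = 0) to the underside of the seat, each leg's axis is inset half a diameter from the nearest pair of seat edges (so the leg's bounding box is flush with the corner).

B is a spool: two coaxial disc flanges of radius 55 mm and thickness 13 mm, joined by a core cylinder of radius 21 mm and height 135 mm. The lower flange rests on z = 0 and the three cylinders share a vertical axis.

The spool is on top of the stool.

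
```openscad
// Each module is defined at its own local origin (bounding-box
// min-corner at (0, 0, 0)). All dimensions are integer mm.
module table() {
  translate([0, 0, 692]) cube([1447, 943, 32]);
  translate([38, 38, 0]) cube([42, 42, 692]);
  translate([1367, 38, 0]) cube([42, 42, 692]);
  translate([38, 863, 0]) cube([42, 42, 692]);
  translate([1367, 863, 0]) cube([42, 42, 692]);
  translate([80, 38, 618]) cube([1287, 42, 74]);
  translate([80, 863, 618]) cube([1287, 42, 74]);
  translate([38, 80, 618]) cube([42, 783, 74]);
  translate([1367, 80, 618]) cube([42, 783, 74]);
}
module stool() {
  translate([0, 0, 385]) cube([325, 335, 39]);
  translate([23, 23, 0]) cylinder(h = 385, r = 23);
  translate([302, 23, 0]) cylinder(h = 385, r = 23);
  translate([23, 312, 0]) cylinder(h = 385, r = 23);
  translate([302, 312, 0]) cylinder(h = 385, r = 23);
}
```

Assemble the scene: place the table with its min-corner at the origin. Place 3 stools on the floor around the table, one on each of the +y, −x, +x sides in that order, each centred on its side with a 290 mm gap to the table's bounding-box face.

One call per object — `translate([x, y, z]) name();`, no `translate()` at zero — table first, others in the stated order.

table();
translate([561, 1233, 0]) stool();
translate([-615, 304, 0]) stool();
translate([1737, 304, 0]) stool();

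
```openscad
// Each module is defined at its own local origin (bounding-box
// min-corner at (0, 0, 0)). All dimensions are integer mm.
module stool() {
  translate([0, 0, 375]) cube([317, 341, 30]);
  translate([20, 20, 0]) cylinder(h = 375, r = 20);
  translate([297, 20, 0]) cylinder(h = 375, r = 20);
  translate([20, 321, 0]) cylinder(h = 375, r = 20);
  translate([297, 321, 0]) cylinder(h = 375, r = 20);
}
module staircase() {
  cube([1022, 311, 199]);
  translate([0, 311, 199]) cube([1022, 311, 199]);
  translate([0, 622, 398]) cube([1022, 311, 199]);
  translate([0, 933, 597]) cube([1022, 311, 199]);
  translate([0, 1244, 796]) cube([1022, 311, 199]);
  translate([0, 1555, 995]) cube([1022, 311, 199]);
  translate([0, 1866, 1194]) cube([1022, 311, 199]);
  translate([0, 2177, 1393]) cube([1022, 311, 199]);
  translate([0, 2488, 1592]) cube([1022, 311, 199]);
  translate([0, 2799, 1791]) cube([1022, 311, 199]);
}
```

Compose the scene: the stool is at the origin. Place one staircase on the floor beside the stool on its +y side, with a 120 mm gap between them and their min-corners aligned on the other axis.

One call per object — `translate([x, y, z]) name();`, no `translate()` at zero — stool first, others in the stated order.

stool();
translate([0, 461, 0]) staircase();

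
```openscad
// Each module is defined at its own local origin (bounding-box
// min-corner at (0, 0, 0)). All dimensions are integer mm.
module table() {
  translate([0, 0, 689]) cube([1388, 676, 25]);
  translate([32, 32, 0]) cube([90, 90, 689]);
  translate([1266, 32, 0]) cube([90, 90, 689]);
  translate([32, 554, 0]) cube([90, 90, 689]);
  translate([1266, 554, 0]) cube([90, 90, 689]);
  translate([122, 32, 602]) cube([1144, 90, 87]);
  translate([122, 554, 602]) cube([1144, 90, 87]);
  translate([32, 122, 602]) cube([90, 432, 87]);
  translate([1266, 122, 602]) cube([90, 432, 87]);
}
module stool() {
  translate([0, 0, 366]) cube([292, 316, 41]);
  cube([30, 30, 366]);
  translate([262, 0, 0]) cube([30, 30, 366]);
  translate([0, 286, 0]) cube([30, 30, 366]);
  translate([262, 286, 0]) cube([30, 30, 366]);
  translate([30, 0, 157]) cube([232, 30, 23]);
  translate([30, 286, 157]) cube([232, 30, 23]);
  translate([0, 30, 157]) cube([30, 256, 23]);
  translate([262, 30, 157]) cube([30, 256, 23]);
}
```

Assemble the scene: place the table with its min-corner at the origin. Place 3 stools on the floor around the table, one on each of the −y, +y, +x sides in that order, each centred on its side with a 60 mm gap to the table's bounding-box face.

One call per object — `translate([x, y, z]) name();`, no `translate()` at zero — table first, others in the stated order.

table();
translate([548, -376, 0]) stool();
translate([548, 736, 0]) stool();
translate([1448, 180, 0]) stool();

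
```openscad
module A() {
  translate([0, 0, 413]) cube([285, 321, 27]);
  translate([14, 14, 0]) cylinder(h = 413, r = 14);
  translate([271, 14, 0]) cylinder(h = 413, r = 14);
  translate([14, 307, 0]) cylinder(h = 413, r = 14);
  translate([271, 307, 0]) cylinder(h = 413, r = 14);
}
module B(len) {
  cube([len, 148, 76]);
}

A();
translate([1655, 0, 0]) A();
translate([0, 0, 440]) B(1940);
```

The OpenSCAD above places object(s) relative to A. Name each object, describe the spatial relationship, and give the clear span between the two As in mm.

A is a stool. B is a beam. A beam spans the tops of two stools. The clear span between the two stools is 1370 mm.

Second stool starts at x = 1655; first ends at x = 285; clear span = 1655 − 285 = 1370 mm.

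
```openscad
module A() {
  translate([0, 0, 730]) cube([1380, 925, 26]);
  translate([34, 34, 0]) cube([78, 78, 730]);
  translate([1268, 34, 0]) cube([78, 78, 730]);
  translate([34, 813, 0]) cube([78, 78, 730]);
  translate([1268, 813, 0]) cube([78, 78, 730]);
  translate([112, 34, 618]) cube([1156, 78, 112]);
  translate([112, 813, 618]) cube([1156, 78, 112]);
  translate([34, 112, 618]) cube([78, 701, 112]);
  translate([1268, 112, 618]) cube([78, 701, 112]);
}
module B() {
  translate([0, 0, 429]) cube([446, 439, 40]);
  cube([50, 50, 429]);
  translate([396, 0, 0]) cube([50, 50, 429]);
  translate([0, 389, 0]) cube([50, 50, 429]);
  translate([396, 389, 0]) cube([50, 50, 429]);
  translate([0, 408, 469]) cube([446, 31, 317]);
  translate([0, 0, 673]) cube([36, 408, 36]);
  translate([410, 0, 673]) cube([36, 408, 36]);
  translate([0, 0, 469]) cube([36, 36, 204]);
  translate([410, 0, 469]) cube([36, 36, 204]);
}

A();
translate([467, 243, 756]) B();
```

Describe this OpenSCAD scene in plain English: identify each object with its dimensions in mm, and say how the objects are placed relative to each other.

A is a table with a 1380×925 mm rectangular top, 26 mm thick, top surface at z = 756 mm, supported by four 78×78 mm square legs, each inset 34 mm from the nearest pair of top edges, running from the floor. Four apron rails, 78 mm thick and 112 mm tall, run between adjacent legs with their top edges flush with the underside of the top and their outer faces flush with the legs' outer faces.

B is a chair: 446×439 mm seat, 40 mm thick, top at z = 469 mm, on four 50 mm square corner legs flush with the seat edges. A 31 mm thick backrest slab spans the full seat width, extending 317 mm above the seat top, its back face flush with the seat's +y edge. Two armrests of 36×36 mm section run along each side from the seat's front edge to the front of the backrest, top faces 240 mm above the seat top and outer faces flush with the seat's x-edges; a 36×36 mm post under the front of each armrest stands on the seat at the front corner.

The chair is on top of the table, centred.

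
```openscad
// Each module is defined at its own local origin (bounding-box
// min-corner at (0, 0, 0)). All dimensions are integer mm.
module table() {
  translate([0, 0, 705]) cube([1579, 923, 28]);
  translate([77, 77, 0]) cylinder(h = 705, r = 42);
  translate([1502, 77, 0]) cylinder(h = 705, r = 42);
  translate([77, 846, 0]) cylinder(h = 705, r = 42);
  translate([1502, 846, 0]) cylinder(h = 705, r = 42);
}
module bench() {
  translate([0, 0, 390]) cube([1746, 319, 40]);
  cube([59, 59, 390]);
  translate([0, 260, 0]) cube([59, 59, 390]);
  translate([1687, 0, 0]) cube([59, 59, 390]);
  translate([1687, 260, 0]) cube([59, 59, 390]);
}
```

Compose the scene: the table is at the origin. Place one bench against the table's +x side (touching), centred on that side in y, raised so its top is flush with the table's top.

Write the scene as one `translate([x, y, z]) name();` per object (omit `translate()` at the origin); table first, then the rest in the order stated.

table();
translate([1579, 302, 303]) bench();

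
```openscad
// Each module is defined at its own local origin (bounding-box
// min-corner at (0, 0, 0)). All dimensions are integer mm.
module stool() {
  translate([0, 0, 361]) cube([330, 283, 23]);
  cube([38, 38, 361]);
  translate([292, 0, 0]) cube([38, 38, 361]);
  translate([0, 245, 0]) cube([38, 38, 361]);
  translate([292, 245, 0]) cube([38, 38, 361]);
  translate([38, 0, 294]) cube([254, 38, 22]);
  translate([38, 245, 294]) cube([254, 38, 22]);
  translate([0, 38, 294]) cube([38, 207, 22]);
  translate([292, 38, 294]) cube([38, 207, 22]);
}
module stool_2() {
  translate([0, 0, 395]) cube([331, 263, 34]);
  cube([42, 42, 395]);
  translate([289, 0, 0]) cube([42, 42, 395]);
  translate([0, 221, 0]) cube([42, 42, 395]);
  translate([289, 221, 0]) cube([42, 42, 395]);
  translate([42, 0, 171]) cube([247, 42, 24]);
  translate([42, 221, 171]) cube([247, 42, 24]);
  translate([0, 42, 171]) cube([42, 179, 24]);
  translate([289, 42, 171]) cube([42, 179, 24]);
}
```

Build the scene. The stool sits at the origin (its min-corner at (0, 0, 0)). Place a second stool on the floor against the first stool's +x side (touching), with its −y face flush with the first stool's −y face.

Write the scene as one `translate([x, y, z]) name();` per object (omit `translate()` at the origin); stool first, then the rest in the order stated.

stool();
translate([330, 0, 0]) stool_2();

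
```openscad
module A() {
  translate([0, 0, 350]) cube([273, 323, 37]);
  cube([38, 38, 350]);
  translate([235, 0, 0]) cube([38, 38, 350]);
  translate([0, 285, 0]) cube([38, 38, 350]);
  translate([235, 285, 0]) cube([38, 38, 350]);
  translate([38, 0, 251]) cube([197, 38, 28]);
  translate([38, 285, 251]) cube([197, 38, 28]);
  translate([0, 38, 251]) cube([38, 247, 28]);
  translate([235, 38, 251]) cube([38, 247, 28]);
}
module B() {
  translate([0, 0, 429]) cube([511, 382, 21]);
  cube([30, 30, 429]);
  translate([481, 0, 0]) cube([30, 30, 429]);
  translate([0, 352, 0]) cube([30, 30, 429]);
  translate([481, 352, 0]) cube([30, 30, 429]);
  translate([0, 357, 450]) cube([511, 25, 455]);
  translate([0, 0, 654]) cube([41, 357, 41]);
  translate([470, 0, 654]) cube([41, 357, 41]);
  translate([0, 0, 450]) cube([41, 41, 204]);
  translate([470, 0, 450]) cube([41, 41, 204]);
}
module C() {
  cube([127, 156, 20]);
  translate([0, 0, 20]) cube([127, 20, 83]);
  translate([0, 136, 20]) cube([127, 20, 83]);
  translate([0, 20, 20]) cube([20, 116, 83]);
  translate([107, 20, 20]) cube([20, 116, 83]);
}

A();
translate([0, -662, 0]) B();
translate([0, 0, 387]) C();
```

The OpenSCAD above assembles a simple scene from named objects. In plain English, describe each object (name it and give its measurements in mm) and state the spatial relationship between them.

A is a simple wooden stool: a rectangular seat 273 mm (x) by 323 mm (y), 37 mm thick, top face at z = 387 mm, on four square legs, each 38×38 mm in cross-section. The legs rest on z = 0, each flush with a corner of the seat. Four stretchers, 38 mm wide and 28 mm tall, connect adjacent legs with their undersides at z = 251 mm, each running between the inner faces of the legs it joins and aligned with the legs' outer faces on the other axis.

B is a chair. The seat is a 511×382×21 mm slab with its top at z = 450 mm, on four 30×30 mm corner legs (flush with the seat edges, standing on z = 0). A flat backrest 25 mm thick, 455 mm tall, spans the full seat width and rises from the seat top along its +y edge, rear face flush with the rear of the seat. Two armrests of 41×41 mm section run along each side from the seat's front edge to the front of the backrest, top faces 245 mm above the seat top and outer faces flush with the seat's x-edges; a 41×41 mm post under the front of each armrest stands on the seat at the front corner.

C is an open storage box with external size 127×156×103 mm and wall thickness 20 mm (the base is also 20 mm thick). The base covers the whole footprint; the four walls stand on the base, with the y-facing walls full-width and the x-facing walls fitting between their inner faces.

The chair is on the floor beside the stool on its −y side. The open box is on top of the stool.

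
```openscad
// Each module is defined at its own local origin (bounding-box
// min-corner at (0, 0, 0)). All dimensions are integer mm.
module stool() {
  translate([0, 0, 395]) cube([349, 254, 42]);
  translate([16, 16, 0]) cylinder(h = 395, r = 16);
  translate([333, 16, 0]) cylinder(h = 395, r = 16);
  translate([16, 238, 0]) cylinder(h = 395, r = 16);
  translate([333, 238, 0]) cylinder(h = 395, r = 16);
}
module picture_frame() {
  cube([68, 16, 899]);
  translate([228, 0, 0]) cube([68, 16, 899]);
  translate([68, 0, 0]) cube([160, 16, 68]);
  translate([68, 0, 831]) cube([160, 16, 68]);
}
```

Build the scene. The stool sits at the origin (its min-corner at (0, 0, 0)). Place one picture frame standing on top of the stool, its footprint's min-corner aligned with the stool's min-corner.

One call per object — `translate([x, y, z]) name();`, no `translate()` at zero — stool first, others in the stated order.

stool();
translate([0, 0, 437]) picture_frame();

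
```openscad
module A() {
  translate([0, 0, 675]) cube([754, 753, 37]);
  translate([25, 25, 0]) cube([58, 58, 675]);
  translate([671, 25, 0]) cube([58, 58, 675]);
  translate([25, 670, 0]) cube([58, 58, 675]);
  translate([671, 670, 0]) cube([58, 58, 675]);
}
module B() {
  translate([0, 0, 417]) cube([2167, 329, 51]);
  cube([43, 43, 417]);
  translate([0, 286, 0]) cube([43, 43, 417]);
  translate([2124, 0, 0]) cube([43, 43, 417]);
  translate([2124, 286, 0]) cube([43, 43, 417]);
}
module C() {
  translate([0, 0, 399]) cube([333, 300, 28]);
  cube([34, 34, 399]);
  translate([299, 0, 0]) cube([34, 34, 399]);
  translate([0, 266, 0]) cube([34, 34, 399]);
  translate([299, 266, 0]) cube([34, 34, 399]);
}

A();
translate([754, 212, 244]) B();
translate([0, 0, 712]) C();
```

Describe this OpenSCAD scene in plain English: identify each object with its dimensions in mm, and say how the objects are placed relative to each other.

A is a rectangular dining table. The top is 754×753×37 mm with its upper surface at z = 712 mm. It stands on four 58×58 mm square legs, each inset 25 mm from the nearest pair of top edges, running from the floor to the underside of the top.

B is a long wooden bench with a 2167 mm (x) × 329 mm (y) seat, 51 mm thick, its top surface 468 mm above the floor. Four 43 mm square legs at the seat corners, flush with the edges, run from z = 0 to the seat underside.

C is a four-legged stool. The seat is 333×300 mm, 28 mm thick, top at z = 427 mm. It stands on four square legs, each 34×34 mm in cross-section, from z = 0 to the seat underside, each flush with a corner of the seat.

The bench is beside the table with their tops flush at z = 712. The stool is on top of the table.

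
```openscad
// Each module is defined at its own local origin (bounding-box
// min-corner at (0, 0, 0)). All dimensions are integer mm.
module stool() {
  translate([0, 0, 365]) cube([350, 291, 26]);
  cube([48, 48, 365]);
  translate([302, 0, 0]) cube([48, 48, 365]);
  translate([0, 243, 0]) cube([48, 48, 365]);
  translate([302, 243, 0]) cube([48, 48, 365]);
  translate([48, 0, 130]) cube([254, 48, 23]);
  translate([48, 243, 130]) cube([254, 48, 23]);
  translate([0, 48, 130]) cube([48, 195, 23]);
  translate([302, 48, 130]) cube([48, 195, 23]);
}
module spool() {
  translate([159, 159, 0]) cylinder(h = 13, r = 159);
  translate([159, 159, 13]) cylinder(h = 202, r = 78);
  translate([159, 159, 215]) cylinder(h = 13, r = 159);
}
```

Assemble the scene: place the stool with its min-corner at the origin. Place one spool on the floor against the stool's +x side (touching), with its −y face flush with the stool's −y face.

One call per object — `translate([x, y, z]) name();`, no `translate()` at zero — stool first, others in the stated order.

stool();
translate([350, 0, 0]) spool();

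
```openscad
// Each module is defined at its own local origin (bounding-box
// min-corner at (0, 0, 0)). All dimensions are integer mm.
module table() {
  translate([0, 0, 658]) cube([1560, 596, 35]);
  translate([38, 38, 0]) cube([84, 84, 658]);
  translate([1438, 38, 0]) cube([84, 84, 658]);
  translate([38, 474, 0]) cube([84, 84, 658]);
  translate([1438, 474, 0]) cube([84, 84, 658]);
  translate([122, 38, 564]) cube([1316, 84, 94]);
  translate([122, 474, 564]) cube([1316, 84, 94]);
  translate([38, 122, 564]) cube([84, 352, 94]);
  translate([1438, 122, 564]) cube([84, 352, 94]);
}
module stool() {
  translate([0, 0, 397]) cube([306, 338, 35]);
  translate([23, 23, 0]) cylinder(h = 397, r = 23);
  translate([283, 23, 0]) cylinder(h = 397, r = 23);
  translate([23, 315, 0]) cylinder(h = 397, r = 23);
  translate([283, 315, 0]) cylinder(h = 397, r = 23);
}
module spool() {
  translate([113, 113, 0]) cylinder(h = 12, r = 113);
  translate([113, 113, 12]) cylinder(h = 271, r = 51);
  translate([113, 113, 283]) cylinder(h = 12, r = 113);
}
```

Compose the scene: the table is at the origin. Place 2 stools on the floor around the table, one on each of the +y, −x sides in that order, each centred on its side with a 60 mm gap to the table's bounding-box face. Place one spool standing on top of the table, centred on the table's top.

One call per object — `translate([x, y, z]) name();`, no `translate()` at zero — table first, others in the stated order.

table();
translate([627, 656, 0]) stool();
translate([-366, 129, 0]) stool();
translate([667, 185, 693]) spool();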